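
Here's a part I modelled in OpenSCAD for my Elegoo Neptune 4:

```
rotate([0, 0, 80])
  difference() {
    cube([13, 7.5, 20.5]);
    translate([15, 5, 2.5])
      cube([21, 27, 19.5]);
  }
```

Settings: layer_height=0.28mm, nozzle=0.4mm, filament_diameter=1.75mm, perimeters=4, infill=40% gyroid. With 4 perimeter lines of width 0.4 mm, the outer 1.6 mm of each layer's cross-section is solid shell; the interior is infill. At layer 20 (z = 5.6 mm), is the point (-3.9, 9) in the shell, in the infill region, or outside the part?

At z = 5.6 mm: the 13×7.5 cube contributes its full rectangle; the cube at (15, 5) (footprint 21×27) is included at this height; Subtracting the remaining from the first: starting from the 13×7.5 cube, the 21×27 cube at (15, 5) misses the remaining region (no effect) — 1 connected region; (rotated 80° about Z; rotation is an isometry so areas/perimeters/island counts are preserved). Overall, the cross-section is a single solid region. Undo the 80° rotation: the query point maps to (8.186, 5.404) in the un-rotated model frame. The nearest boundary edge runs (0.00, 7.50)→(13.00, 7.50); distance from the point to it = 2.10 mm. The point is inside the cross-section and 2.10 mm from the nearest boundary — more than the 1.6 mm shell width (4 × 0.4), so it's in the infill interior.

infill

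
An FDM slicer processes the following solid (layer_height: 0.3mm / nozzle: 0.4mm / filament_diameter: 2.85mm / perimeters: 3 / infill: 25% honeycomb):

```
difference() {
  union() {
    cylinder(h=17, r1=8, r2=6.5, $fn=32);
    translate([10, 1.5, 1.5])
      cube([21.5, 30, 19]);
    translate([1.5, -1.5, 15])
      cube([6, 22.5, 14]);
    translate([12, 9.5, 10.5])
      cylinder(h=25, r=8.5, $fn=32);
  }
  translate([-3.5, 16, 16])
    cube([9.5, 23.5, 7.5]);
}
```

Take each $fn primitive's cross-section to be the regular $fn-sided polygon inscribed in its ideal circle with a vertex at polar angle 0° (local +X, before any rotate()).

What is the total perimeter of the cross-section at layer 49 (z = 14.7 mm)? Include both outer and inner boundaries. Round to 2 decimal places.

151.51 mm

At z = 14.7 mm: the cone: at t=0.865 of its height the radius interpolates to r₁+(r₂−r₁)t = 6.703, giving a regular 32-gon of that circumradius (perimeter = 2·32·6.703·sin(180°/32) = 42.05 mm); the cube at (10, 1.5) (footprint 21.5×30) is included at this height (perimeter 103.00 mm); the cube at (1.5, -1.5) is not intersected at this z (z outside [15, 29]); the cylinder at (12, 9.5): section is a regular 32-gon, circumradius r=8.5 (perimeter = 2·32·8.500·sin(180°/32) = 53.32 mm); Taking the union: the regions partially overlap (shared area 144.67 mm²), so the edge portions inside another operand are dropped and the merged outline is re-measured after clipping — boundary = 151.51 mm; the cube at (-3.5, 16) is not intersected at this z (z outside [16, 23.5]); Taking the first minus the rest: none of the subtracted shapes is present at this height, so the result so far is unchanged — boundary = 151.51 mm. Overall, the cross-section has 2 separate islands. Total boundary length (outer) = 151.51 mm.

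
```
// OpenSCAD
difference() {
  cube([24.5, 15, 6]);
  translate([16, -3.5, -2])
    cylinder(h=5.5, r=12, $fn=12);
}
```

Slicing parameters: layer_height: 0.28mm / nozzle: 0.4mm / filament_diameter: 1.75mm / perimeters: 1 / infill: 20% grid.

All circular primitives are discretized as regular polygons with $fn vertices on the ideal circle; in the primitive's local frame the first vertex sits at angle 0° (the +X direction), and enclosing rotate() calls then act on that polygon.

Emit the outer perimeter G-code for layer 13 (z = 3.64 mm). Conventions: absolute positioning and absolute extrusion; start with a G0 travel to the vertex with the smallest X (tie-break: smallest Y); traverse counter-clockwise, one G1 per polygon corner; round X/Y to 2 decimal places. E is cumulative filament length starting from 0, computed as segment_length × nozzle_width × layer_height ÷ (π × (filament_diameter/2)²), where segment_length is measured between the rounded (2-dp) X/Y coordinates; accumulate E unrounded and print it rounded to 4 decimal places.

G0 X0.00 Y0.00 Z3.64
G1 X24.50 Y0.00 E1.1408
G1 X24.50 Y15.00 E1.8393
G1 X0.00 Y15.00 E2.9801
G1 X0.00 Y0.00 E3.6786

At z = 3.64 mm: the cube (footprint 24.5×15) is included at this height; the cylinder at (16, -3.5) is not intersected at this z (z outside [-2, 3.5]); Subtracting the remaining from the first: none of the subtracted shapes is present at this height, so the 24.5×15 cube is unchanged — 1 connected region. The outline is a single polygon with 4 vertices. Extrusion per mm of travel: 0.4 × 0.28 / (π × 0.875²) = 0.046564. Accumulating E over each segment gives final E = 3.6786.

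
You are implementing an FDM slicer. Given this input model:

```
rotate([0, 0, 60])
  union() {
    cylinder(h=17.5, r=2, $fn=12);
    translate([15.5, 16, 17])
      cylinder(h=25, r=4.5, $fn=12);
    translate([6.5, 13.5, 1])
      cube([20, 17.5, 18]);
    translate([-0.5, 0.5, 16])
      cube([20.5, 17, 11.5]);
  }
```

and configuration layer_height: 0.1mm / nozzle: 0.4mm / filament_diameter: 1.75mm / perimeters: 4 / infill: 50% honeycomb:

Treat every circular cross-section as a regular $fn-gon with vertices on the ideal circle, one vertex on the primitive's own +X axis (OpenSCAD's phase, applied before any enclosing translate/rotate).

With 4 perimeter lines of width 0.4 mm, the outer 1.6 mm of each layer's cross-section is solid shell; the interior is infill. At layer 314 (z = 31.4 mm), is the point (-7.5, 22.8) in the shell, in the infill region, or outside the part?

infill

At z = 31.4 mm: the cylinder is absent (z outside [0, 17.5]); the r=4.5 cylinder at (15.5, 16) gives a regular 12-gon of circumradius 4.5 (constant along its height); the cube at (6.5, 13.5) is absent (z outside [1, 19]); the cube at (-0.5, 0.5) is absent (z outside [16, 27.5]); Taking the union: only the r=4.5 cylinder at (15.5, 16) is present, so the union is just that shape — 1 connected region; (rotated 60° about Z; rotation is an isometry so areas/perimeters/island counts are preserved). Overall, the cross-section is a single solid region. Undo the 60° rotation: the query point maps to (15.995, 17.895) in the un-rotated model frame. The nearest boundary edge runs (17.75, 19.90)→(15.50, 20.50); distance from the point to it = 2.39 mm. The point is inside the cross-section and 2.39 mm from the nearest boundary — more than the 1.6 mm shell width (4 × 0.4), so it's in the infill interior.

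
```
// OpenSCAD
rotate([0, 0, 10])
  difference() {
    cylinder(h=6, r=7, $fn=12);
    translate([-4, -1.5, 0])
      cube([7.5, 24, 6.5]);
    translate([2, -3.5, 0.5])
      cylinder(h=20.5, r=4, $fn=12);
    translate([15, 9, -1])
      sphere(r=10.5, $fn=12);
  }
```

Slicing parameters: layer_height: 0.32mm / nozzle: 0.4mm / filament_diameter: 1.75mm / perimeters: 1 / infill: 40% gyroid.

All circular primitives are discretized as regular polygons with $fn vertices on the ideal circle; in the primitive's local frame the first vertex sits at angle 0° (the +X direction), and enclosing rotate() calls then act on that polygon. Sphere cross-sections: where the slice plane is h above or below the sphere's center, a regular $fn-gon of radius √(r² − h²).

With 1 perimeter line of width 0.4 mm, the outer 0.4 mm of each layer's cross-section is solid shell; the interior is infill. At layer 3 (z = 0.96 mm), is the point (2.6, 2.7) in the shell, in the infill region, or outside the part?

outside

At z = 0.96 mm: the cylinder: section is a regular 12-gon, circumradius r=7; the 7.5×24 cube at (-4, -1.5) contributes its full rectangle; the r=4 cylinder at (2, -3.5) gives a regular 12-gon of circumradius 4 (constant along its height); the sphere at (15, 9): section is a regular 12-gon, circumradius = √(r²−h²) = √(10.5²−1.96²) = 10.315; Taking the first minus the rest: starting from the r=7 cylinder, the 7.5×24 cube at (-4, -1.5) partially overlaps it — only the 59.87 mm² overlap (of its 180.00 mm²) is removed, clipping the outline; the r=4 cylinder at (2, -3.5) partially overlaps it — only the 35.19 mm² overlap (of its 48.00 mm²) is removed, clipping the outline; the r=10.5 sphere at (15, 9) misses the remaining region (no effect) — 2 connected regions; (whole slice rotated 10° about Z — lengths, areas and connectivity unchanged). Overall, the cross-section has 2 separate islands. Undo the 10° rotation: the query point maps to (3.029, 2.207) in the un-rotated model frame. The nearest boundary edge runs (3.50, 0.10)→(3.50, 6.06); distance from the point to it = 0.47 mm. The point is not inside any of the regions above, so it lies outside the cross-section (0.47 mm from the nearest boundary).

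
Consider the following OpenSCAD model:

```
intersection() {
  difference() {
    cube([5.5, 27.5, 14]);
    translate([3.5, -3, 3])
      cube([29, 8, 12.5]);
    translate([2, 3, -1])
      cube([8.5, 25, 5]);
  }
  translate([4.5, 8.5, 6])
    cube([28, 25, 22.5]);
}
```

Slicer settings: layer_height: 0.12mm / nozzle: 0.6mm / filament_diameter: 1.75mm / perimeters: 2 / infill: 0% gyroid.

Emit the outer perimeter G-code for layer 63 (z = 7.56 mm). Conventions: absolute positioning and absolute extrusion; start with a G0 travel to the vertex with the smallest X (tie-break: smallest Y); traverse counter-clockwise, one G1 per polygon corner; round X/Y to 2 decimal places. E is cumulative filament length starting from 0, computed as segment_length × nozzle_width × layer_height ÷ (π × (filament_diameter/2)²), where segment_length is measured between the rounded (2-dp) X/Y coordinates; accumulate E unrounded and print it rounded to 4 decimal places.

At z = 7.56 mm: the 5.5×27.5 cube contributes its full rectangle; the cube at (3.5, -3) is present — its section is the full 29×8 rectangle; the cube at (2, 3) is not intersected at this z (z outside [-1, 4]); After the difference (first − rest): starting from the 5.5×27.5 cube, the 29×8 cube at (3.5, -3) partially overlaps it — only the 10.00 mm² overlap (of its 232.00 mm²) is removed, clipping the outline — 1 connected region; the 28×25 cube at (4.5, 8.5) contributes its full rectangle; Keeping only the common overlap: the 28×25 cube at (4.5, 8.5) partially overlaps that combined region; clipping to the common part keeps 19.00 mm² — 1 connected region. The outline is a single polygon with 4 vertices. Extrusion per mm of travel: 0.6 × 0.12 / (π × 0.875²) = 0.029934. Accumulating E over each segment gives final E = 1.1974.

G0 X4.50 Y8.50 Z7.56
G1 X5.50 Y8.50 E0.0299
G1 X5.50 Y27.50 E0.5987
G1 X4.50 Y27.50 E0.6286
G1 X4.50 Y8.50 E1.1974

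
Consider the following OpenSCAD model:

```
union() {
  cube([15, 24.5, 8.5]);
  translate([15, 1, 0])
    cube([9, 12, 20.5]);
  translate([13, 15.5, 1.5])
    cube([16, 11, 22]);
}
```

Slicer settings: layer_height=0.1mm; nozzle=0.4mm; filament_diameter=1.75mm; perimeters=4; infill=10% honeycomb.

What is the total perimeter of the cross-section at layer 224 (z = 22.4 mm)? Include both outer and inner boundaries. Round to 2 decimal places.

At z = 22.4 mm: the cube does not reach this height (z outside [0, 8.5]); the cube at (15, 1) is not intersected at this z (z outside [0, 20.5]); the cube at (13, 15.5) is present — its section is the full 16×11 rectangle (perimeter 54.00 mm); Taking the union: only the 16×11 cube at (13, 15.5) is present, so the union is just that shape — boundary = 54.00 mm. Overall, the cross-section is a single solid region. Total boundary length (outer) = 54.00 mm.

54.00 mm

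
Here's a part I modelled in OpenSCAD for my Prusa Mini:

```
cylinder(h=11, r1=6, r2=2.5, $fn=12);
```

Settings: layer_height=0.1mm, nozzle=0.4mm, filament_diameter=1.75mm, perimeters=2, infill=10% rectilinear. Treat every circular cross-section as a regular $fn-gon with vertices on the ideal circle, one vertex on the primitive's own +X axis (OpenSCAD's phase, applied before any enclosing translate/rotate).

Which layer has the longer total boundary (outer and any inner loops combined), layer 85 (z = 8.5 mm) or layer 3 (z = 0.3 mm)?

layer 3 (z = 0.3 mm)

Layer 85 (z = 8.5): the cone (r1=6→r2=2.5) has section circumradius 3.295 here — a regular 12-gon (perimeter = 2·12·3.295·sin(180°/12) = 20.47 mm). So its perimeter = 20.47 mm. Layer 3 (z = 0.3): the cone: at t=0.027 of its height the radius interpolates to r₁+(r₂−r₁)t = 5.905, giving a regular 12-gon of that circumradius (perimeter = 2·12·5.905·sin(180°/12) = 36.68 mm). So its perimeter = 36.68 mm. Layer 3 is larger (36.68 vs 20.47 mm).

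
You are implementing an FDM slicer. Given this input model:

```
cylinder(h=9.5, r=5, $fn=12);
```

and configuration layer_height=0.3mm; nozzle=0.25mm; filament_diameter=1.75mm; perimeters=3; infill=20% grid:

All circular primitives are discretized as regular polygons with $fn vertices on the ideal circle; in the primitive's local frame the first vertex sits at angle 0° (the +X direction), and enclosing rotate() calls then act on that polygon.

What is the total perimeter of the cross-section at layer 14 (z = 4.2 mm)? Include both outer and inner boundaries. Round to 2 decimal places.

31.06 mm

At z = 4.2 mm: the r=5 cylinder gives a regular 12-gon of circumradius 5 (constant along its height) (perimeter = 2·12·5.000·sin(180°/12) = 31.06 mm). Overall, the cross-section is a single solid region. Total boundary length (outer) = 31.06 mm.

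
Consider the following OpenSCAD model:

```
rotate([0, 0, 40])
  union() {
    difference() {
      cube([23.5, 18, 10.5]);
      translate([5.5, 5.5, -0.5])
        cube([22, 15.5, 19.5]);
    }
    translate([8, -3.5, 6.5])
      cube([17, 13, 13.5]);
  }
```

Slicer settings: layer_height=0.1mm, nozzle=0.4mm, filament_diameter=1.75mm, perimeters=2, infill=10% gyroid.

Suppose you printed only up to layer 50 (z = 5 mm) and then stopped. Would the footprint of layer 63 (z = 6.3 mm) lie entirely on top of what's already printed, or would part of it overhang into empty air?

Compare the two slices. At z = 5: the cube (footprint 23.5×18) is included at this height (area 423.00 mm²); the cube at (5.5, 5.5) (footprint 22×15.5) is included at this height (area 341.00 mm²); Subtracting the remaining from the first: starting from the 23.5×18 cube (423.00 mm²), the 22×15.5 cube at (5.5, 5.5) partially overlaps it — only the 225.00 mm² overlap (of its 341.00 mm²) is removed, clipping the outline — area = 198.00 mm²; the cube at (8, -3.5) is absent (z outside [6.5, 20]); Merging all regions: only the result so far is present, so the union is just that shape — area = 198.00 mm²; (rotated 40° about Z; rotation is an isometry so areas/perimeters/island counts are preserved). At z = 6.3: the 23.5×18 cube contributes its full rectangle (area 423.00 mm²); the 22×15.5 cube at (5.5, 5.5) contributes its full rectangle (area 341.00 mm²); After the difference (first − rest): starting from the 23.5×18 cube (423.00 mm²), the 22×15.5 cube at (5.5, 5.5) partially overlaps it — only the 225.00 mm² overlap (of its 341.00 mm²) is removed, clipping the outline — area = 198.00 mm²; the cube at (8, -3.5) is not intersected at this z (z outside [6.5, 20]); Combining (union): only that combined region is present, so the union is just that shape — area = 198.00 mm²; (rotated 40° about Z; rotation is an isometry so areas/perimeters/island counts are preserved). Checking containment: the cross-section at z = 6.3 is a subset of the cross-section at z = 5.

entirely on top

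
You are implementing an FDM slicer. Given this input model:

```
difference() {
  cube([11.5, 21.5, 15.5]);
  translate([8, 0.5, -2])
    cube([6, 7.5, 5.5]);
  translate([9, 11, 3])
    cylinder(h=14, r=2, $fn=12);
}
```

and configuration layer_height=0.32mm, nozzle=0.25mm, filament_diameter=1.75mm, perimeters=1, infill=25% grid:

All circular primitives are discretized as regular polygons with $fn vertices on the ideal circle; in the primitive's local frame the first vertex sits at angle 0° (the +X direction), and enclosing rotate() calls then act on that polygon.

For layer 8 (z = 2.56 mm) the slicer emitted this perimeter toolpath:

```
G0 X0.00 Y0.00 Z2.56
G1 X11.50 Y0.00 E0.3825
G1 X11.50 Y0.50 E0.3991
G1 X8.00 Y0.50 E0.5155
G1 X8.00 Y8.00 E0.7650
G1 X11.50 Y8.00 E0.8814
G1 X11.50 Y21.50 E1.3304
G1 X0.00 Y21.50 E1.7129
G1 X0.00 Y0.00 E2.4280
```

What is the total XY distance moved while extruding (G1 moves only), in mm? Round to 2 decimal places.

73.00 mm

Sum the Euclidean lengths of each G1 segment: total = 73.00 mm.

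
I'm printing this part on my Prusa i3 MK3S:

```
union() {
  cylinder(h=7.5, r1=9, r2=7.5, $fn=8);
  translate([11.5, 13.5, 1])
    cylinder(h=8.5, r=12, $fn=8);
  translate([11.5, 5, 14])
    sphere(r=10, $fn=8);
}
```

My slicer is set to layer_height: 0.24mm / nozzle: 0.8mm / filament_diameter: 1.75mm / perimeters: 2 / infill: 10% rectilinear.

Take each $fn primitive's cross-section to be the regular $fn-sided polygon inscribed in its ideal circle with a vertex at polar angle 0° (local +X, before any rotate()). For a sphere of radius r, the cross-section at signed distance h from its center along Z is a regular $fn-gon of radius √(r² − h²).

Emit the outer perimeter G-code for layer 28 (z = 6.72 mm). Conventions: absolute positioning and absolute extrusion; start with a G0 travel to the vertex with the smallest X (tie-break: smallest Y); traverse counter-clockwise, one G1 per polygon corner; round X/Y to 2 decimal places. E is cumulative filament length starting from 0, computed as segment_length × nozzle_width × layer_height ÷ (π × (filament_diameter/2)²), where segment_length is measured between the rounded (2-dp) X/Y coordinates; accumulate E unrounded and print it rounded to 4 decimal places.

G0 X-7.66 Y0.00 Z6.72
G1 X-5.41 Y-5.41 E0.4677
G1 X0.00 Y-7.66 E0.9354
G1 X5.41 Y-5.41 E1.4031
G1 X7.56 Y-0.22 E1.8516
G1 X11.50 Y-1.86 E2.1922
G1 X16.35 Y0.15 E2.6113
G1 X18.03 Y4.20 E2.9613
G1 X19.99 Y5.01 E3.1306
G1 X23.50 Y13.50 E3.8639
G1 X19.99 Y21.99 E4.5973
G1 X11.50 Y25.50 E5.3306
G1 X3.01 Y21.99 E6.0640
G1 X-0.50 Y13.50 E6.7973
G1 X2.32 Y6.70 E7.3849
G1 X0.00 Y7.66 E7.5854
G1 X-5.41 Y5.41 E8.0531
G1 X-7.66 Y0.00 E8.5208

At z = 6.72 mm: the cone contributes a regular 8-gon of circumradius 7.656 (interpolated between r1=9 and r2=7.5 at t=0.896); the cylinder at (11.5, 13.5): section is a regular 8-gon, circumradius r=12; the r=10 sphere at (11.5, 5) slices to a regular 8-gon of circumradius 6.856 (√(r²−h²) with h=7.28 from center); Combining (union): the regions partially overlap (shared area 102.87 mm²), so overlapping operands fuse into one piece — 1 connected region. The outline is a single polygon with 17 vertices. Extrusion per mm of travel: 0.8 × 0.24 / (π × 0.875²) = 0.079824. Accumulating E over each segment gives final E = 8.5208.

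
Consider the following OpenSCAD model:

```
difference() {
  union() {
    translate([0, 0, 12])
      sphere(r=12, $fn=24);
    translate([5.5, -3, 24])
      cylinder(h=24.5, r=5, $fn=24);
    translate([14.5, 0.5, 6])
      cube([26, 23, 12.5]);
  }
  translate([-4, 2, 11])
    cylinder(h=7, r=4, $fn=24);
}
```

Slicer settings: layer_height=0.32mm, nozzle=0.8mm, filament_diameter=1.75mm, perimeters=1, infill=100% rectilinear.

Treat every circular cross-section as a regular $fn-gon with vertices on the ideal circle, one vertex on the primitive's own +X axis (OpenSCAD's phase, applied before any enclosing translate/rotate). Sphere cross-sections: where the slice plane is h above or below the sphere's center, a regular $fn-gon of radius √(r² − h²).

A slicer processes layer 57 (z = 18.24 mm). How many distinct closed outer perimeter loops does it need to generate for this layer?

At z = 18.24 mm: the r=12 sphere contributes a regular 24-gon of circumradius √(12²−6.24²) = 10.250; the cylinder at (5.5, -3) is not intersected at this z (z outside [24, 48.5]); the cube at (14.5, 0.5) (footprint 26×23) is included at this height; Combining (union): the 2 present regions are separate (no shared area or edge), so areas and boundary lengths simply add and each stays a separate island — 2 connected regions; the cylinder at (-4, 2) is absent (z outside [11, 18]); Taking the first minus the rest: none of the subtracted shapes is present at this height, so the result so far is unchanged — 2 connected regions. The result has 2 disconnected regions.

2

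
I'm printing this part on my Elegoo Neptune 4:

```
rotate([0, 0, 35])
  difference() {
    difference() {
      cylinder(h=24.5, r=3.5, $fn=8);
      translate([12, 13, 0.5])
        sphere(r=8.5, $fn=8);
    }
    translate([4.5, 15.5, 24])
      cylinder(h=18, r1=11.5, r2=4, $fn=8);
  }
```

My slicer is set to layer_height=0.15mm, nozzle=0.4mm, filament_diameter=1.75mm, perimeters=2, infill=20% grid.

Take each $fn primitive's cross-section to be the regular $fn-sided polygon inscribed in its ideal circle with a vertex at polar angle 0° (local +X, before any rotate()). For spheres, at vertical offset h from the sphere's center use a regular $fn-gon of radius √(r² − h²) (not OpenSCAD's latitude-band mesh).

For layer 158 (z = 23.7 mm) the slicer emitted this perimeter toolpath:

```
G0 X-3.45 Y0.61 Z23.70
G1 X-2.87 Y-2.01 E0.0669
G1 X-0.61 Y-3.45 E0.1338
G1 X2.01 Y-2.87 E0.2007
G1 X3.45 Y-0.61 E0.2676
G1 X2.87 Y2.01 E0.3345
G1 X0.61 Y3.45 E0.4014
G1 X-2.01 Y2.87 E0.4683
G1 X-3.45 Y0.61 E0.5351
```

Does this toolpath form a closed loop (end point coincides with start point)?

Start point (G0): (-3.45, 0.61). End point (last G1): the path returns to the start — closed.

yes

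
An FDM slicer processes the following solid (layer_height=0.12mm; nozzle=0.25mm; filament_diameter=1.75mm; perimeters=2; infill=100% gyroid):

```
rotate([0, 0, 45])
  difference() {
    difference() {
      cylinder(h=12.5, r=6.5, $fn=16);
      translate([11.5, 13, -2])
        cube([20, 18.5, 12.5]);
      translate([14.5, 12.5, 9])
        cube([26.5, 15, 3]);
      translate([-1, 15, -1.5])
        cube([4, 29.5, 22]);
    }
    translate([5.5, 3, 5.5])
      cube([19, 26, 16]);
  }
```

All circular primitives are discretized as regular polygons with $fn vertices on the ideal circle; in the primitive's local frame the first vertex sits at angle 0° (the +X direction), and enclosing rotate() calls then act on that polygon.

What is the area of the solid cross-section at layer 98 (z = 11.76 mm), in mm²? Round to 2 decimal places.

129.33 mm²

At z = 11.76 mm: the r=6.5 cylinder gives a regular 16-gon of circumradius 6.5 (constant along its height) (area = (16/2)·6.500²·sin(360°/16) = 129.35 mm²); the cube at (11.5, 13) does not reach this height (z outside [-2, 10.5]); the cube at (14.5, 12.5) is present — its section is the full 26.5×15 rectangle (area 397.50 mm²); the 4×29.5 cube at (-1, 15) contributes its full rectangle (area 118.00 mm²); Subtracting the remaining from the first: starting from the r=6.5 cylinder (129.35 mm²), the 26.5×15 cube at (14.5, 12.5) misses the remaining region (no effect); the 4×29.5 cube at (-1, 15) misses the remaining region (no effect) — area = 129.35 mm²; the cube at (5.5, 3) is present — its section is the full 19×26 rectangle (area 494.00 mm²); Taking the first minus the rest: starting from that combined region (129.35 mm²), the 19×26 cube at (5.5, 3) partially overlaps it — only the 0.02 mm² overlap (of its 494.00 mm²) is removed, clipping the outline — area = 129.33 mm²; (rotated 45° about Z; rotation is an isometry so areas/perimeters/island counts are preserved). Overall, the cross-section is a single solid region. Net area = 129.33 mm².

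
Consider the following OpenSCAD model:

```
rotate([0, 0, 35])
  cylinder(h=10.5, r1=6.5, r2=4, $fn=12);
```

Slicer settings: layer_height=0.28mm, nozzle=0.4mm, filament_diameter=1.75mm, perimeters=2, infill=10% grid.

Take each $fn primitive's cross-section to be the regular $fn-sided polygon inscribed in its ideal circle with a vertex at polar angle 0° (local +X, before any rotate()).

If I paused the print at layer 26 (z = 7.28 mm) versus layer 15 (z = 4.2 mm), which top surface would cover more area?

layer 15 (z = 4.2 mm)

Layer 26 (z = 7.28): the cone: at t=0.693 of its height the radius interpolates to r₁+(r₂−r₁)t = 4.767, giving a regular 12-gon of that circumradius (area = (12/2)·4.767²·sin(360°/12) = 68.16 mm²); (rotated 35° about Z; rotation is an isometry so areas/perimeters/island counts are preserved). So its area = 68.16 mm². Layer 15 (z = 4.2): the cone (r1=6.5→r2=4) has section circumradius 5.500 here — a regular 12-gon (area = (12/2)·5.500²·sin(360°/12) = 90.75 mm²); (rotated 35° about Z; rotation is an isometry so areas/perimeters/island counts are preserved). So its area = 90.75 mm². Layer 15 is larger (90.75 vs 68.16 mm²).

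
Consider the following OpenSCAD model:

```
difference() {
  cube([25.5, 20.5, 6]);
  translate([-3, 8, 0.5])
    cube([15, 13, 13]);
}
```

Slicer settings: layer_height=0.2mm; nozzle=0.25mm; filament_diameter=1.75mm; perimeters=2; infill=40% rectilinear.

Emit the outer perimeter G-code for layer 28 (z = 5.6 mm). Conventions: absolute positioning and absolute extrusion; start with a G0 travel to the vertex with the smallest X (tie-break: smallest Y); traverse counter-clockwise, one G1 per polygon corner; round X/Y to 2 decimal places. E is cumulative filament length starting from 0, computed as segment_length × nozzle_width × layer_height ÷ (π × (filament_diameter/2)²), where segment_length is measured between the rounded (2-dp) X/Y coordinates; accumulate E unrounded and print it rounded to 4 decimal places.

At z = 5.6 mm: the 25.5×20.5 cube contributes its full rectangle; the cube at (-3, 8) (footprint 15×13) is included at this height; Taking the first minus the rest: starting from the 25.5×20.5 cube, the 15×13 cube at (-3, 8) partially overlaps it — only the 150.00 mm² overlap (of its 195.00 mm²) is removed, clipping the outline — 1 connected region. The outline is a single polygon with 6 vertices. Extrusion per mm of travel: 0.25 × 0.2 / (π × 0.875²) = 0.020788. Accumulating E over each segment gives final E = 1.9125.

G0 X0.00 Y0.00 Z5.60
G1 X25.50 Y0.00 E0.5301
G1 X25.50 Y20.50 E0.9562
G1 X12.00 Y20.50 E1.2369
G1 X12.00 Y8.00 E1.4967
G1 X0.00 Y8.00 E1.7462
G1 X0.00 Y0.00 E1.9125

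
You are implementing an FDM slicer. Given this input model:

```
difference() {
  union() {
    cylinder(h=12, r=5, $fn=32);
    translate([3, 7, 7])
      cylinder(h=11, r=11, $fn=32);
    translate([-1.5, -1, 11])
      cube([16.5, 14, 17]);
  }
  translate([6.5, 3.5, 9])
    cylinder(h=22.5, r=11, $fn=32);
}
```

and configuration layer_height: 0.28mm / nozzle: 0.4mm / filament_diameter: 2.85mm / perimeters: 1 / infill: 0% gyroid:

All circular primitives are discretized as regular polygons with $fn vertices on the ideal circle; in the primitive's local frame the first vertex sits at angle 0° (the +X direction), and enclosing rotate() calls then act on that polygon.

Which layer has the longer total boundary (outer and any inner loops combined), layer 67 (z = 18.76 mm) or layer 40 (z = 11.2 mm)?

layer 40 (z = 11.2 mm)

Layer 67 (z = 18.76): the cylinder is absent (z outside [0, 12]); the cylinder at (3, 7) is not intersected at this z (z outside [7, 18]); the cube at (-1.5, -1) (footprint 16.5×14) is included at this height (perimeter 61.00 mm); Combining (union): only the 16.5×14 cube at (-1.5, -1) is present, so the union is just that shape — boundary = 61.00 mm; the cylinder at (6.5, 3.5): section is a regular 32-gon, circumradius r=11 (perimeter = 2·32·11.000·sin(180°/32) = 69.00 mm); After the difference (first − rest): starting from that combined region, the r=11 cylinder at (6.5, 3.5) partially overlaps it — only the 225.33 mm² overlap (of its 377.69 mm²) is removed, clipping the outline — boundary = 17.50 mm. So its perimeter = 17.50 mm. Layer 40 (z = 11.2): the cylinder: section is a regular 32-gon, circumradius r=5 (perimeter = 2·32·5.000·sin(180°/32) = 31.37 mm); the r=11 cylinder at (3, 7) contributes a regular 32-gon of circumradius 11 (perimeter = 2·32·11.000·sin(180°/32) = 69.00 mm); the cube at (-1.5, -1) (footprint 16.5×14) is included at this height (perimeter 61.00 mm); Taking the union: the regions partially overlap (shared area 272.17 mm²), so the edge portions inside another operand are dropped and the merged outline is re-measured after clipping — boundary = 76.57 mm; the cylinder at (6.5, 3.5): section is a regular 32-gon, circumradius r=11 (perimeter = 2·32·11.000·sin(180°/32) = 69.00 mm); Subtracting the remaining from the first: starting from that combined region, the r=11 cylinder at (6.5, 3.5) partially overlaps it — only the 298.44 mm² overlap (of its 377.69 mm²) is removed, clipping the outline — boundary = 85.43 mm. So its perimeter = 85.43 mm. Layer 40 is larger (85.43 vs 17.50 mm).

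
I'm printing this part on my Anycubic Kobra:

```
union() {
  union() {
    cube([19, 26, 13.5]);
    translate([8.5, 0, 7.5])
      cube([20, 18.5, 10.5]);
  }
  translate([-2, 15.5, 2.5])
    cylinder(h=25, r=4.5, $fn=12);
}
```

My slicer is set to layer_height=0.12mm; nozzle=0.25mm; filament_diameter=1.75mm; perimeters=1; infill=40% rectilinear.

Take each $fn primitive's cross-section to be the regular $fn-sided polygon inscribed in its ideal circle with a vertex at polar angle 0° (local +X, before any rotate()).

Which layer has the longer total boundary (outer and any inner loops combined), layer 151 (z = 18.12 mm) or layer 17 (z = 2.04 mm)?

layer 17 (z = 2.04 mm)

Layer 151 (z = 18.12): the cube is absent (z outside [0, 13.5]); the cube at (8.5, 0) does not reach this height (z outside [7.5, 18]); Taking the union: nothing is present at this height; the r=4.5 cylinder at (-2, 15.5) contributes a regular 12-gon of circumradius 4.5 (perimeter = 2·12·4.500·sin(180°/12) = 27.95 mm); Merging all regions: only the r=4.5 cylinder at (-2, 15.5) is present, so the union is just that shape — boundary = 27.95 mm. So its perimeter = 27.95 mm. Layer 17 (z = 2.04): the cube is present — its section is the full 19×26 rectangle (perimeter 90.00 mm); the cube at (8.5, 0) is absent (z outside [7.5, 18]); Merging all regions: only the 19×26 cube is present, so the union is just that shape — boundary = 90.00 mm; the cylinder at (-2, 15.5) is absent (z outside [2.5, 27.5]); Merging all regions: only the result so far is present, so the union is just that shape — boundary = 90.00 mm. So its perimeter = 90.00 mm. Layer 17 is larger (90.00 vs 27.95 mm).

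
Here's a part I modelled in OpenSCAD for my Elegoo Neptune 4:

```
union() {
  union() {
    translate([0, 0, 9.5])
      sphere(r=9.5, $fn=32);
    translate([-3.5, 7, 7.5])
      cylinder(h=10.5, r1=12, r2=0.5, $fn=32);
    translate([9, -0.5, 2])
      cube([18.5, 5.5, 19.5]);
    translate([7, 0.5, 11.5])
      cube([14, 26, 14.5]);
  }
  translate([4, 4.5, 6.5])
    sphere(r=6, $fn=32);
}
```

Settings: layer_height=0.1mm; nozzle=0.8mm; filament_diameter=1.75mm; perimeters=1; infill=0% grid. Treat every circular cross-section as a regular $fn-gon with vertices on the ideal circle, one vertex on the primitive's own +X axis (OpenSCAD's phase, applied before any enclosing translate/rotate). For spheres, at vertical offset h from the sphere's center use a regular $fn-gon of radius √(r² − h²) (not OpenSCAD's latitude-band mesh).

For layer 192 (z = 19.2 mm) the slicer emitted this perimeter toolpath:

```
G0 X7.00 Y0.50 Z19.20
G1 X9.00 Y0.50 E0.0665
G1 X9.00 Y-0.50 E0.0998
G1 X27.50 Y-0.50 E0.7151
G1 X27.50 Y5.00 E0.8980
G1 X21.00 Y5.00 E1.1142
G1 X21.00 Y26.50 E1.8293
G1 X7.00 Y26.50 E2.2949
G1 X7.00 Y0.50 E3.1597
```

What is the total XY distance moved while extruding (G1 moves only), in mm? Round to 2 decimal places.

95.00 mm

Sum the Euclidean lengths of each G1 segment: total = 95.00 mm.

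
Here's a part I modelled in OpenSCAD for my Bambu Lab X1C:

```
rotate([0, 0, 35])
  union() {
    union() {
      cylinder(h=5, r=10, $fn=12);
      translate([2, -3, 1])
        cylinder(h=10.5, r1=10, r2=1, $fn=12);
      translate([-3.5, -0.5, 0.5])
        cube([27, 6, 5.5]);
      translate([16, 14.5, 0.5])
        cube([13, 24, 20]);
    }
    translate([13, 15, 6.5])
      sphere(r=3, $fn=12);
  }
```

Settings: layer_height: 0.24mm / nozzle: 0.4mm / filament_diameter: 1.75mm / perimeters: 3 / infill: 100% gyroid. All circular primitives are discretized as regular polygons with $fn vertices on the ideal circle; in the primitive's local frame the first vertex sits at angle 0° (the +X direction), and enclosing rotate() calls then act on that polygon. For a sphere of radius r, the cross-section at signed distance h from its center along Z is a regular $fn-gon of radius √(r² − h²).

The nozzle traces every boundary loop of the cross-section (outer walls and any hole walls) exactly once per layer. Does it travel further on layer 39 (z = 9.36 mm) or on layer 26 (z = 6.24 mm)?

Layer 39 (z = 9.36): the cylinder does not reach this height (z outside [0, 5]); the cone at (2, -3): at t=0.796 of its height the radius interpolates to r₁+(r₂−r₁)t = 2.834, giving a regular 12-gon of that circumradius (perimeter = 2·12·2.834·sin(180°/12) = 17.61 mm); the cube at (-3.5, -0.5) is not intersected at this z (z outside [0.5, 6]); the cube at (16, 14.5) is present — its section is the full 13×24 rectangle (perimeter 74.00 mm); Taking the union: the 2 present regions are separate (no shared area or edge), so areas and boundary lengths simply add and each stays a separate island — boundary = 91.61 mm; the sphere at (13, 15): section is a regular 12-gon, circumradius = √(r²−h²) = √(3²−2.86²) = 0.906 (perimeter = 2·12·0.906·sin(180°/12) = 5.63 mm); Combining (union): the 2 present regions are separate (no shared area or edge), so areas and boundary lengths simply add and each stays a separate island — boundary = 97.23 mm; (whole slice rotated 35° about Z — lengths, areas and connectivity unchanged). So its perimeter = 97.23 mm. Layer 26 (z = 6.24): the cylinder is not intersected at this z (z outside [0, 5]); the cone at (2, -3) (r1=10→r2=1) has section circumradius 5.509 here — a regular 12-gon (perimeter = 2·12·5.509·sin(180°/12) = 34.22 mm); the cube at (-3.5, -0.5) is not intersected at this z (z outside [0.5, 6]); the cube at (16, 14.5) (footprint 13×24) is included at this height (perimeter 74.00 mm); Merging all regions: the 2 present regions are separate (no shared area or edge), so areas and boundary lengths simply add and each stays a separate island — boundary = 108.22 mm; the r=3 sphere at (13, 15) slices to a regular 12-gon of circumradius 2.989 (√(r²−h²) with h=0.26 from center) (perimeter = 2·12·2.989·sin(180°/12) = 18.56 mm); Taking the union: the 2 present regions are separate (no shared area or edge), so areas and boundary lengths simply add and each stays a separate island — boundary = 126.78 mm; (rotated 35° about Z; rotation is an isometry so areas/perimeters/island counts are preserved). So its perimeter = 126.78 mm. Layer 26 is larger (126.78 vs 97.23 mm).

layer 26 (z = 6.24 mm)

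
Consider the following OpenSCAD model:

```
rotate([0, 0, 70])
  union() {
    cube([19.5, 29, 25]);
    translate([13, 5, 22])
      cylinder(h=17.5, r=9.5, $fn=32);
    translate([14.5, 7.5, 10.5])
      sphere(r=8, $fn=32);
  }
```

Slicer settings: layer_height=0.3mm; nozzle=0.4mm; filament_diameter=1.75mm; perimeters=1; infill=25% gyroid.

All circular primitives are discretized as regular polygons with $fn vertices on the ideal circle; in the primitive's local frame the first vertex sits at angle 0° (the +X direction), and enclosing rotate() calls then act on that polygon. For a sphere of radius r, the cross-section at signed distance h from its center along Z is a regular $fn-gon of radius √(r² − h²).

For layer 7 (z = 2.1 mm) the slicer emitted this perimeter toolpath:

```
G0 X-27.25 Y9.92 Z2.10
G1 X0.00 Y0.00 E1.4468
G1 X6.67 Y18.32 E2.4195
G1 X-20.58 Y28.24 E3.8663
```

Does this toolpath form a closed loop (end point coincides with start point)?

no

Start point (G0): (-27.25, 9.92). End point (last G1): the path does not return to the start — open.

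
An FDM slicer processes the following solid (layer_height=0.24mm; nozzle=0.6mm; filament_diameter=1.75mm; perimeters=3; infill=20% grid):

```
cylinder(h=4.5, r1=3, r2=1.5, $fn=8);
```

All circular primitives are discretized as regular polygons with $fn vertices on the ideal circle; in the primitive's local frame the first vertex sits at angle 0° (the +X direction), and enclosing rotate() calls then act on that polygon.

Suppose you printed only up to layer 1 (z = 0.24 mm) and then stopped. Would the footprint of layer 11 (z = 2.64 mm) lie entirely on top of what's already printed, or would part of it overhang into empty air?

Compare the two slices. At z = 0.24: the cone: at t=0.053 of its height the radius interpolates to r₁+(r₂−r₁)t = 2.920, giving a regular 8-gon of that circumradius (area = (8/2)·2.920²·sin(360°/8) = 24.12 mm²). At z = 2.64: the cone: at t=0.587 of its height the radius interpolates to r₁+(r₂−r₁)t = 2.120, giving a regular 8-gon of that circumradius (area = (8/2)·2.120²·sin(360°/8) = 12.71 mm²). Checking containment: the cross-section at z = 2.64 is a subset of the cross-section at z = 0.24.

entirely on top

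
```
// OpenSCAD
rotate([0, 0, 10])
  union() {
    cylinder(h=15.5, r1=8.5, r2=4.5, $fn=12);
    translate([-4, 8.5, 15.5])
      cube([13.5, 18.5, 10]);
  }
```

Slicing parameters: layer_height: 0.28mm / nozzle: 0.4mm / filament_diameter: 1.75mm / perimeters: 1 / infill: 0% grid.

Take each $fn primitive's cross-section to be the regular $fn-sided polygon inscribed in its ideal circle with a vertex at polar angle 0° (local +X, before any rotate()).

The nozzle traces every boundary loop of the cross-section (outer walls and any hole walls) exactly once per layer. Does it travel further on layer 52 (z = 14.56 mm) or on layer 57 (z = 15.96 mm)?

layer 57 (z = 15.96 mm)

Layer 52 (z = 14.56): the cone (r1=8.5→r2=4.5) has section circumradius 4.743 here — a regular 12-gon (perimeter = 2·12·4.743·sin(180°/12) = 29.46 mm); the cube at (-4, 8.5) does not reach this height (z outside [15.5, 25.5]); Taking the union: only the cone is present, so the union is just that shape — boundary = 29.46 mm; (rotated 10° about Z; rotation is an isometry so areas/perimeters/island counts are preserved). So its perimeter = 29.46 mm. Layer 57 (z = 15.96): the cone is absent (z outside [0, 15.5]); the cube at (-4, 8.5) (footprint 13.5×18.5) is included at this height (perimeter 64.00 mm); Taking the union: only the 13.5×18.5 cube at (-4, 8.5) is present, so the union is just that shape — boundary = 64.00 mm; (rotated 10° about Z; rotation is an isometry so areas/perimeters/island counts are preserved). So its perimeter = 64.00 mm. Layer 57 is larger (64.00 vs 29.46 mm).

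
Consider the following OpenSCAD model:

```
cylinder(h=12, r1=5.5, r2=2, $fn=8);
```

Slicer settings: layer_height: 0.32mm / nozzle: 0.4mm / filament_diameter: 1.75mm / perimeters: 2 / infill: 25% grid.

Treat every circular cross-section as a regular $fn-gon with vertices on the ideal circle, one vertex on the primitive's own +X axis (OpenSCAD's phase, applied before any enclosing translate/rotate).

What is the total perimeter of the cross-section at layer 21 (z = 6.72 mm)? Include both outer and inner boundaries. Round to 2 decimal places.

At z = 6.72 mm: the cone (r1=5.5→r2=2) has section circumradius 3.540 here — a regular 8-gon (perimeter = 2·8·3.540·sin(180°/8) = 21.68 mm). Overall, the cross-section is a single solid region. Total boundary length (outer) = 21.68 mm.

21.68 mm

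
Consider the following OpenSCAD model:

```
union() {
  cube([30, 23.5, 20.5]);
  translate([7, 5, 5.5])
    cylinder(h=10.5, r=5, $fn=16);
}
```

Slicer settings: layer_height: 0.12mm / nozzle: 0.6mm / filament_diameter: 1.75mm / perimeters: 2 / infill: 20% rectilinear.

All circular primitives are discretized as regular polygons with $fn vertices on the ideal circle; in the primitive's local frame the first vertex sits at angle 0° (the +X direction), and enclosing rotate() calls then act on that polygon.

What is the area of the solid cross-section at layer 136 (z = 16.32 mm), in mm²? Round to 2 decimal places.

705.00 mm²

At z = 16.32 mm: the 30×23.5 cube contributes its full rectangle (area 705.00 mm²); the cylinder at (7, 5) does not reach this height (z outside [5.5, 16]); Taking the union: only the 30×23.5 cube is present, so the union is just that shape — area = 705.00 mm². Overall, the cross-section is a single solid region. Net area = 705.00 mm².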